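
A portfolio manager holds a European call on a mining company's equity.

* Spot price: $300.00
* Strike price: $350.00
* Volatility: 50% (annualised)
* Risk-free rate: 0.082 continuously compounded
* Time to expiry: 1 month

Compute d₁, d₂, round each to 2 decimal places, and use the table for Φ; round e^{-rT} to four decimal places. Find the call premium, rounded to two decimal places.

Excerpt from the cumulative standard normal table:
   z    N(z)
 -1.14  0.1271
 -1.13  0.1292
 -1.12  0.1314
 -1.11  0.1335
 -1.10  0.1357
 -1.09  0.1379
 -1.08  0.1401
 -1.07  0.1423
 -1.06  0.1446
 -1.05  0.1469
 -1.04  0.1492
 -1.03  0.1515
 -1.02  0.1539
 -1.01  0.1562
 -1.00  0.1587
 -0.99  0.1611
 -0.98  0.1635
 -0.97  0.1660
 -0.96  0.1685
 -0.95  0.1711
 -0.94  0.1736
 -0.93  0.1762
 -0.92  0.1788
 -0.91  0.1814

$3.39

σ√T = 0.5·√0.08333 = 0.1443
ln(S/K) + (r + σ²/2)T = ln(300/350) + (0.082 + 0.5²/2)·0.08333 = -0.1542 + 0.0173 = -0.1369
d₁ = -0.1369 / 0.1443 = -0.9485 ≈ -0.95
d₂ = d₁ − σ√T = -0.9485 − 0.1443 = -1.0928 ≈ -1.09
e^(−rT) = e^(−0.082·0.08333) = 0.9932
N(d₁) = N(-0.95) = 0.1711;  N(d₂) = N(-1.09) = 0.1379
C = 300·0.1711 − 350·0.9932·0.1379 = 51.3300 − 47.9368 = 3.3932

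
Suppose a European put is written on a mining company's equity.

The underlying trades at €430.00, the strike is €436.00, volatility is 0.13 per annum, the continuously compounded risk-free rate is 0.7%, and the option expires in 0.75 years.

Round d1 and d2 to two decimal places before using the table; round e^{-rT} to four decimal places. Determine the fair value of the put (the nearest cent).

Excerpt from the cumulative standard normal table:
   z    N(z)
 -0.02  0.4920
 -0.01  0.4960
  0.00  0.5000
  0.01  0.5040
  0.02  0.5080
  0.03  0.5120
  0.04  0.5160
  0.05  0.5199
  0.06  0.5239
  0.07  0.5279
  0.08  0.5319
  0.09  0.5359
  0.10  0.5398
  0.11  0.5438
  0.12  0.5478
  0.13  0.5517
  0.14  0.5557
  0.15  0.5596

€20.85

σ√T = 0.13 × 0.8660 = 0.1126
d₁ = [ln(430/436) + (0.007 + ½·0.13²)·0.75] / (σ√T) = (-0.0139 + 0.0116) / 0.1126 = -0.0202 ≈ -0.02
d₂ = -0.0202 − 0.1126 = -0.1327 ≈ -0.13
exp(−rT) = exp(−0.007·0.75) = 0.9948
N(−d₂) = N(0.13) = 0.5517;  N(−d₁) = N(0.02) = 0.5080
P = 436·0.9948·0.5517 − 430·0.5080 = 239.2904 − 218.4400 = 20.8504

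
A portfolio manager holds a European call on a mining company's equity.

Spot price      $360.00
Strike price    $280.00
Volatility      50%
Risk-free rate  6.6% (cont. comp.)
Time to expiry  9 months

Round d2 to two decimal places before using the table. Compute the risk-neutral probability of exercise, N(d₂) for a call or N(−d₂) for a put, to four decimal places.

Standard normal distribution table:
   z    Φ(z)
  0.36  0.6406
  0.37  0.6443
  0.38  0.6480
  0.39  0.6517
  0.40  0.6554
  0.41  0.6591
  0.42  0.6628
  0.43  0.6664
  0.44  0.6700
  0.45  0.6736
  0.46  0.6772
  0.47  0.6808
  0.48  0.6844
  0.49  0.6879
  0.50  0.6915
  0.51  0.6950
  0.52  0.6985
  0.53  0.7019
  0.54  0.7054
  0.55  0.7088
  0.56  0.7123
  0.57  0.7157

0.6844

σ√T = 0.5 × 0.8660 = 0.4330
d₁ = [ln(360/280) + (0.066 + 0.5²/2)·0.75] / 0.4330 = [0.2513 + 0.1432] / 0.4330 = 0.9112 → 0.91
d₂ = d₁ − σ√T = 0.9112 − 0.4330 = 0.4782 → 0.48
Risk-neutral Pr[S_T > K] = N(d₂) = N(0.48) = 0.6844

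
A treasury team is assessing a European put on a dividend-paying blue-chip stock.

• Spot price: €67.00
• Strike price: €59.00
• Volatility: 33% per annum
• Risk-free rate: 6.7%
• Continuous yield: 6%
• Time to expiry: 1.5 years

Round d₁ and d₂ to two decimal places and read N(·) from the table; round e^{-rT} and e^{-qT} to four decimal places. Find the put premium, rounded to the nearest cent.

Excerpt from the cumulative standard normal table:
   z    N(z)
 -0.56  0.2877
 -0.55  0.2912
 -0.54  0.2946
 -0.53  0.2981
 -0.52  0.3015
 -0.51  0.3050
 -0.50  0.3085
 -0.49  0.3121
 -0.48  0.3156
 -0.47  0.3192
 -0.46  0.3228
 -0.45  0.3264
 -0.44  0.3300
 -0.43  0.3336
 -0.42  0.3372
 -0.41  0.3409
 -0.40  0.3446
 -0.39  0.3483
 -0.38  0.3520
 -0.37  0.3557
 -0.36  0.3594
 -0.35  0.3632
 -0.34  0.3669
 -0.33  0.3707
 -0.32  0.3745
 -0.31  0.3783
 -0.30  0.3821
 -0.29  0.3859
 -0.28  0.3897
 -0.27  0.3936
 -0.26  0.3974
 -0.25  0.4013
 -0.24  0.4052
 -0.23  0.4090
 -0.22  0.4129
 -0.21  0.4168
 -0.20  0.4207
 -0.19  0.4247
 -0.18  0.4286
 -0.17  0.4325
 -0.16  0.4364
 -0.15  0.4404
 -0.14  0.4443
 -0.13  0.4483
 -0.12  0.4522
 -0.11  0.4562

σ√T = 0.33·√1.5 = 0.4042
d₁ = [ln(67/59) + (0.067 − 0.06 + ½·0.33²)·1.5] / (σ√T) = (0.1272 + 0.0922) / 0.4042 = 0.5427 ≈ 0.54
d₂ = 0.5427 − 0.4042 = 0.1385 ≈ 0.14
exp(−qT) = exp(−0.06·1.5) = 0.9139;  exp(−rT) = exp(−0.067·1.5) = 0.9044
N(−d₂) = N(-0.14) = 0.4443;  N(−d₁) = N(-0.54) = 0.2946
P = 59·0.9044·0.4443 − 67·0.9139·0.2946 = 23.7077 − 18.0387 = 5.6689

€5.67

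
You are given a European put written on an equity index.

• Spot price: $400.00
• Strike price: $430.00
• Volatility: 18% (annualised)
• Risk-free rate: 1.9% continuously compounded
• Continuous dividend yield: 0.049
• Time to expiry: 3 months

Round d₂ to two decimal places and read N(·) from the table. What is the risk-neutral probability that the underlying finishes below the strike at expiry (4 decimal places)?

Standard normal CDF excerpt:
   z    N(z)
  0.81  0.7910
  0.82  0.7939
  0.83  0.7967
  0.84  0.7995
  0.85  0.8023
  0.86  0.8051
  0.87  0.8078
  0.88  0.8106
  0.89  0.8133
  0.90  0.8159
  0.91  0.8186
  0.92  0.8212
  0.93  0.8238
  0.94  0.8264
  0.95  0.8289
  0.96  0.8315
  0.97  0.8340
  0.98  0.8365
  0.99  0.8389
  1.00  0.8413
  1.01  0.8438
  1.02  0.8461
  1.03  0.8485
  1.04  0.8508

σ√T = 0.18 × 0.5000 = 0.0900
d₁ = [ln(400/430) + (0.019 − 0.049 + 0.18²/2)·0.25] / 0.0900 = [-0.0723 − 0.0035] / 0.0900 = -0.8419 ≈ -0.84
d₂ = d₁ − σ√T = -0.8419 − 0.0900 = -0.9319 ≈ -0.93
Pr(exercise) under Q = N(−d₂) = N(0.93) = 0.8238

0.8238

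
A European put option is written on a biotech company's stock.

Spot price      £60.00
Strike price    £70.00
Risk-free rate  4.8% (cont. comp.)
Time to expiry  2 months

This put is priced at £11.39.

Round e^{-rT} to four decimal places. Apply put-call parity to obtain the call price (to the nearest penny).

£1.95

exp(−rT) = exp(−0.048·0.1667) = 0.9920
Put-call parity: C − P = S − K·e^(−rT) = 60 − 70·0.9920 = 60 − 69.4400 = -9.4400
C = P + (C − P) = 11.39 + (-9.4400) = 1.9500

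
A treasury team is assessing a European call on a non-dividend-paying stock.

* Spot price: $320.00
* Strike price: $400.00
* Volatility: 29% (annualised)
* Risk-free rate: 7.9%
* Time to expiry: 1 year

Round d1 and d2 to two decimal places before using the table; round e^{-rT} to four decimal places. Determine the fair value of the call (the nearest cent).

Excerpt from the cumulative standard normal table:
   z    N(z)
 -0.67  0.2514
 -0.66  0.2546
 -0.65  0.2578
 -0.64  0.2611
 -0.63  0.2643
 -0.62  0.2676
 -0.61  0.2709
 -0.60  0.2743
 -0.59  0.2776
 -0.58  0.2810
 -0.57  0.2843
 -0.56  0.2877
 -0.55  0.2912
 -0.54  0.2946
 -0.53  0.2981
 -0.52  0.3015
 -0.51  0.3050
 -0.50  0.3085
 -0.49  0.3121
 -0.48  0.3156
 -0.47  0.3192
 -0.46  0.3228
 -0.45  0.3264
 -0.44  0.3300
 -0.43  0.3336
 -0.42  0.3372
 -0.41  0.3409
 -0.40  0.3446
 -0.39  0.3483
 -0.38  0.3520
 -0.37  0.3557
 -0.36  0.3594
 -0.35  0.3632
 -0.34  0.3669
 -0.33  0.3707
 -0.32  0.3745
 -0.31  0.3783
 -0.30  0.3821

$19.72

T = 1;  σ√T = 0.2900
ln(S/K) + (r + σ²/2)T = ln(320/400) + (0.079 + 0.29²/2)·1 = -0.2231 + 0.1210 = -0.1021
d₁ = -0.1021 / 0.2900 = -0.3520 which rounds to -0.35
d₂ = d₁ − σ√T = -0.3520 − 0.2900 = -0.6420 which rounds to -0.64
exp(−rT) = exp(−0.079·1) = 0.9240
N(d₁) = N(-0.35) = 0.3632;  N(d₂) = N(-0.64) = 0.2611
C = 320·0.3632 − 400·0.9240·0.2611 = 116.2240 − 96.5026 = 19.7214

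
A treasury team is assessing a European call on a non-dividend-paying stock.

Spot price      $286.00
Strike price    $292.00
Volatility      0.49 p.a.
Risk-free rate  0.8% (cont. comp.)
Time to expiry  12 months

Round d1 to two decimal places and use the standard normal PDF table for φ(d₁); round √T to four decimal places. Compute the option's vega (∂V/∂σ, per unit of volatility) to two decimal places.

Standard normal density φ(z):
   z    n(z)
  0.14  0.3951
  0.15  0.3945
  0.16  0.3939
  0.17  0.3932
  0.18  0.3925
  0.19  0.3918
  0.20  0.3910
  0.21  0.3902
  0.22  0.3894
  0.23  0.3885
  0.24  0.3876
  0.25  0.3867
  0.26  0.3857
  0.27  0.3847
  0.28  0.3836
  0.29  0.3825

σ√T = 0.49 × 1.0000 = 0.4900
d₁ = [ln(286/292) + (0.008 + 0.49²/2)·1] / 0.4900 = [-0.0208 + 0.1280] / 0.4900 = 0.2190 → 0.22
√T = √1 = 1.0000
φ(d₁) = φ(0.22) = 0.3894
vega = S·φ(d₁)·√T = 286·0.3894·1.0000 = 111.3684
(Call and put vega coincide under Black-Scholes.)

111.37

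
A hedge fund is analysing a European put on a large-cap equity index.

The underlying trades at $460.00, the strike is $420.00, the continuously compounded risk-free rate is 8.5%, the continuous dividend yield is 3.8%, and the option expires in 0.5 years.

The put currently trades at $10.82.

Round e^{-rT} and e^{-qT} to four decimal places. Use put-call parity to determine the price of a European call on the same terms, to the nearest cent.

exp(−qT) = exp(−0.038·0.5) = 0.9812;  exp(−rT) = exp(−0.085·0.5) = 0.9584
Put-call parity: C − P = S·e^(−qT) − K·e^(−rT) = 460·0.9812 − 420·0.9584 = 451.3520 − 402.5280 = 48.8240
C = P + (C − P) = 10.82 + (48.8240) = 59.6440

$59.64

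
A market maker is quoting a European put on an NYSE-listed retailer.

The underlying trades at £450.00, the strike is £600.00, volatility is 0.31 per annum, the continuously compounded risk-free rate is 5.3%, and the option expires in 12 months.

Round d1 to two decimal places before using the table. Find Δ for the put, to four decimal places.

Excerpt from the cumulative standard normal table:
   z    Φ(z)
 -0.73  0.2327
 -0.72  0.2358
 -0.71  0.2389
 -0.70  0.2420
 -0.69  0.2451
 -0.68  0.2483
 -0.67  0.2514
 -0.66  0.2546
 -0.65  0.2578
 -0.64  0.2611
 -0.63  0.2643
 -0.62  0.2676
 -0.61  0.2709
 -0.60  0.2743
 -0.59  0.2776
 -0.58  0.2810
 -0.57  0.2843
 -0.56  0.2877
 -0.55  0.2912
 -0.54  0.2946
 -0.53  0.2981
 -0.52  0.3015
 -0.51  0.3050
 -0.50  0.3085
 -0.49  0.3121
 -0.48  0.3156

-0.7257

σ√T = 0.31 × 1.0000 = 0.3100
d₁ = [ln(450/600) + (0.053 + ½·0.31²)·1] / (σ√T) = (-0.2877 + 0.1011) / 0.3100 = -0.6020 → -0.60
N(d₁) = N(-0.60) = 0.2743
Δ_put = N(d₁) − 1 = 0.2743 − 1 = -0.7257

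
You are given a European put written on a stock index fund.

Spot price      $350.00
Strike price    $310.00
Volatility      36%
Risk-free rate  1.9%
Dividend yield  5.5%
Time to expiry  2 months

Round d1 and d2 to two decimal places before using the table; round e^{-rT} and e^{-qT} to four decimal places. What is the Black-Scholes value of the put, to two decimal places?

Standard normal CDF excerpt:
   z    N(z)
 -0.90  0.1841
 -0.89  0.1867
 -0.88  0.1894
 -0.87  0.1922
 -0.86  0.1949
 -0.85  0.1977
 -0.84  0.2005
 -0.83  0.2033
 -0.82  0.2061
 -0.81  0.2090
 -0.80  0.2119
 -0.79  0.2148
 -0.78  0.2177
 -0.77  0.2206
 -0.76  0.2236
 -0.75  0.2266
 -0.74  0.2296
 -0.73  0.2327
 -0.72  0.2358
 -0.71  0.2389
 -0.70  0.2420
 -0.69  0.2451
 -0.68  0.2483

σ√T = 0.36 × 0.4082 = 0.1470
d₁ = [ln(350/310) + (0.019 − 0.055 + 0.36²/2)·0.1667] / 0.1470 = [0.1214 + 0.0048] / 0.1470 = 0.8584 ≈ 0.86
d₂ = d₁ − σ√T = 0.8584 − 0.1470 = 0.7114 ≈ 0.71
e^(−qT) = e^(−0.055·0.1667) = 0.9909;  e^(−rT) = e^(−0.019·0.1667) = 0.9968
P = 310·0.9968·N(-0.71) − 350·0.9909·N(-0.86) = 310·0.9968·0.2389 − 350·0.9909·0.1949 = 73.8220 − 67.5942 = 6.2278

$6.23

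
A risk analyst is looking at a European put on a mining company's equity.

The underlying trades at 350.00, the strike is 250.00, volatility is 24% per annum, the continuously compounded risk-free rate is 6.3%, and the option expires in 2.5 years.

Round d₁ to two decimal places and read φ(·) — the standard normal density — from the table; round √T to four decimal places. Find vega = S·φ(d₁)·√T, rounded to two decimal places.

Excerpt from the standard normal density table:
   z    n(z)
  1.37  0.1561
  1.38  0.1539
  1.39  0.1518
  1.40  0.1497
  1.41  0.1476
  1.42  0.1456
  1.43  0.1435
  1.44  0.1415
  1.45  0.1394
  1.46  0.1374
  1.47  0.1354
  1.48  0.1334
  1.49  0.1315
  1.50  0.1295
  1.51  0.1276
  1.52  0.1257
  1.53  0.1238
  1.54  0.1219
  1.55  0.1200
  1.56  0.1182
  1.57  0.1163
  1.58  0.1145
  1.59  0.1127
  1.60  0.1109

72.77

σ√T = 0.24·√2.5 = 0.3795
d₁ = [ln(350/250) + (0.063 + 0.24²/2)·2.5] / 0.3795 = [0.3365 + 0.2295] / 0.3795 = 1.4915 → 1.49
√T = √2.5 = 1.5811
φ(d₁) = φ(1.49) = 0.1315
vega = S·φ(d₁)·√T = 350·0.1315·1.5811 = 72.7701
(The call has the same vega.)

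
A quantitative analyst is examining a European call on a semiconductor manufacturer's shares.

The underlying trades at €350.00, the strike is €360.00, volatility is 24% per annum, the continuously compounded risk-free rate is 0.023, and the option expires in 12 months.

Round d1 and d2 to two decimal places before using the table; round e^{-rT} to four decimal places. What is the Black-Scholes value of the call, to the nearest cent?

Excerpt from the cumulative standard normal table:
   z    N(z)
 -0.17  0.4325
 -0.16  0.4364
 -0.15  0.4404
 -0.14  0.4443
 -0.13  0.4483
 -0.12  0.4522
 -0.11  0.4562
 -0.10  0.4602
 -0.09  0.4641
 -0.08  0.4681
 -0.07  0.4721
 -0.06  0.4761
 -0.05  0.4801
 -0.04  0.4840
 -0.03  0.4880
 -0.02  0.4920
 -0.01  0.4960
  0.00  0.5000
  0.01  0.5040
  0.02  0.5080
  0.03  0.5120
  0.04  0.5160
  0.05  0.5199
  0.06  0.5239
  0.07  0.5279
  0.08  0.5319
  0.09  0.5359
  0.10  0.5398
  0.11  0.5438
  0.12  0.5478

€32.61

σ√T = 0.24·√1 = 0.2400
d₁ = [ln(350/360) + (0.023 + ½·0.24²)·1] / (σ√T) = (-0.0282 + 0.0518) / 0.2400 = 0.0985 which rounds to 0.10
d₂ = 0.0985 − 0.2400 = -0.1415 which rounds to -0.14
exp(−rT) = exp(−0.023·1) = 0.9773
C = 350·N(0.10) − 360·0.9773·N(-0.14) = 350·0.5398 − 360·0.9773·0.4443 = 188.9300 − 156.3172 = 32.6128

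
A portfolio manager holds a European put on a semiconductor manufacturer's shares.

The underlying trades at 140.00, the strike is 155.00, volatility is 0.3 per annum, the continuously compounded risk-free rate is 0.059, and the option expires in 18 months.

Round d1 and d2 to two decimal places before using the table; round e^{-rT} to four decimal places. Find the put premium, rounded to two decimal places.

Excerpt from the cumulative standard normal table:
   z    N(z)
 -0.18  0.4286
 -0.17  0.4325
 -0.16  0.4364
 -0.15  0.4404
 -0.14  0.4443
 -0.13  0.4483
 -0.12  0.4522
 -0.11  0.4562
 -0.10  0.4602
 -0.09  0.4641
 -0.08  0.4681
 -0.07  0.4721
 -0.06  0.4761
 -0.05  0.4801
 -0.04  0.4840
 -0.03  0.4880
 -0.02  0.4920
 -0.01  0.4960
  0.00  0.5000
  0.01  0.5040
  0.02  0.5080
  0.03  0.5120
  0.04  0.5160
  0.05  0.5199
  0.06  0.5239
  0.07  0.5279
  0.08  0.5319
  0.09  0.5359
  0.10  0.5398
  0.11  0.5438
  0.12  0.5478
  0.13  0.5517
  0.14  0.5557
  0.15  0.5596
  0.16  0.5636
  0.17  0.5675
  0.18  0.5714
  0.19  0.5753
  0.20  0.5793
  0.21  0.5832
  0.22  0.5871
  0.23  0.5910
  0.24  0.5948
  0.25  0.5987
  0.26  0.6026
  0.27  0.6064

21.64

σ√T = 0.3 × 1.2247 = 0.3674
d₁ = [ln(140/155) + (0.059 + 0.3²/2)·1.5] / 0.3674 = [-0.1018 + 0.1560] / 0.3674 = 0.1476 ≈ 0.15
d₂ = d₁ − σ√T = 0.1476 − 0.3674 = -0.2199 ≈ -0.22
e^(−rT) = e^(−0.059·1.5) = 0.9153
N(−d₂) = N(0.22) = 0.5871;  N(−d₁) = N(-0.15) = 0.4404
P = 155·0.9153·0.5871 − 140·0.4404 = 83.2928 − 61.6560 = 21.6368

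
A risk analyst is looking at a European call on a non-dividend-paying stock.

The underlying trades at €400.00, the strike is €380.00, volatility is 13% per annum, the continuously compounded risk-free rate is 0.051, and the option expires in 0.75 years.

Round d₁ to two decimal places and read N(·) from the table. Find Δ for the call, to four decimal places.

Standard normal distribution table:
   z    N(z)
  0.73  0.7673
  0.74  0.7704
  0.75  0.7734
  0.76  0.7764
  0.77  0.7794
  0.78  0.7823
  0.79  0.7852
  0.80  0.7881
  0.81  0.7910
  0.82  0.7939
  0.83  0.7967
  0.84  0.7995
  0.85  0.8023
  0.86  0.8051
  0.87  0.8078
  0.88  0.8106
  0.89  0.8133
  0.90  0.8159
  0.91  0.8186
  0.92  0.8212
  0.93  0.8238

σ√T = 0.13·√0.75 = 0.1126
d₁ = [ln(400/380) + (0.051 + ½·0.13²)·0.75] / (σ√T) = (0.0513 + 0.0446) / 0.1126 = 0.8516 → 0.85
N(d₁) = N(0.85) = 0.8023
Δ_call = N(d₁) = 0.8023

0.8023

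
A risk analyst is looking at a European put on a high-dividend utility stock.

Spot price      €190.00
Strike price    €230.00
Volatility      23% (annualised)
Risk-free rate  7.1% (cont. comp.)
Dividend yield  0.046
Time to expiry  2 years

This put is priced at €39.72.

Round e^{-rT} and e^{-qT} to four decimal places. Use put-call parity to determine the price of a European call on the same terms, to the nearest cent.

€13.47

exp(−qT) = exp(−0.046·2) = 0.9121;  exp(−rT) = exp(−0.071·2) = 0.8676
Put-call parity: C − P = S·e^(−qT) − K·e^(−rT) = 190·0.9121 − 230·0.8676 = 173.2990 − 199.5480 = -26.2490
C = P + (C − P) = 39.72 + (-26.2490) = 13.4710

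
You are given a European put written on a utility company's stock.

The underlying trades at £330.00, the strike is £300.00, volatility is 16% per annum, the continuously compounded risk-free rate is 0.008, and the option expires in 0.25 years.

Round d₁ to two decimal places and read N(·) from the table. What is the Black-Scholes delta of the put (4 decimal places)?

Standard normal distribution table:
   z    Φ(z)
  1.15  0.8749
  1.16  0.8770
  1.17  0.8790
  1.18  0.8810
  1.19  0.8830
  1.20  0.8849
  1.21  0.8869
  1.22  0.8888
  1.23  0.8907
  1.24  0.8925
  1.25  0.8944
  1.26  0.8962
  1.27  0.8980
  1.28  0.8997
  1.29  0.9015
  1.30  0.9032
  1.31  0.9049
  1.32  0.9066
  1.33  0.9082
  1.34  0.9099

T = 0.25;  σ√T = 0.0800
d₁ = [ln(330/300) + (0.008 + 0.16²/2)·0.25] / 0.0800 = [0.0953 + 0.0052] / 0.0800 = 1.2564 ⇒ 1.26
N(d₁) = N(1.26) = 0.8962
Δ_put = N(d₁) − 1 = 0.8962 − 1 = -0.1038

-0.1038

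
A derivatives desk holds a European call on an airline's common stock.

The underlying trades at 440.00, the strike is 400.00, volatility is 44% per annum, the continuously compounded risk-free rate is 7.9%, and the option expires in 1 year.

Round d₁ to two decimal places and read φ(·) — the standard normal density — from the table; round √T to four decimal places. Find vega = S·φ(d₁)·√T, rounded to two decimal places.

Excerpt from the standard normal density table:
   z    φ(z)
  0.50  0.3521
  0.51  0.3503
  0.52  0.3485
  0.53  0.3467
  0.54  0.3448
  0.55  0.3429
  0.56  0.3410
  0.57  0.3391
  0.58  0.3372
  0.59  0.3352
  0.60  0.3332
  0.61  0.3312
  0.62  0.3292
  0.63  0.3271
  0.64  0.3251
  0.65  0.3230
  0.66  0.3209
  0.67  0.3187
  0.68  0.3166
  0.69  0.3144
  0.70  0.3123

144.85

T = 1;  σ√T = 0.4400
d₁ = [ln(440/400) + (0.079 + 0.44²/2)·1] / 0.4400 = [0.0953 + 0.1758] / 0.4400 = 0.6162 ≈ 0.62
√T = √1 = 1.0000
φ(d₁) = φ(0.62) = 0.3292
vega = S·φ(d₁)·√T = 440·0.3292·1.0000 = 144.8480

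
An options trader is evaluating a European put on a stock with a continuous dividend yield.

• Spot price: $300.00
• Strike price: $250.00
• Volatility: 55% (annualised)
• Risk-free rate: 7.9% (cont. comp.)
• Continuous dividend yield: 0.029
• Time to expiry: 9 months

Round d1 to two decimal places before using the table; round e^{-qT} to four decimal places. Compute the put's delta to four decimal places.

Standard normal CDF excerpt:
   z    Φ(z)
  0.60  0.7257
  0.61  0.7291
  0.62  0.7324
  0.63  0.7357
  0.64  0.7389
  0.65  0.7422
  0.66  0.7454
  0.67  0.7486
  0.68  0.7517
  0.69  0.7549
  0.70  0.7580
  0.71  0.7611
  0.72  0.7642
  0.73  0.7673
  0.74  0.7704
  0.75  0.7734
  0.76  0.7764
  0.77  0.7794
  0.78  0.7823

σ√T = 0.55·√0.75 = 0.4763
d₁ = [ln(300/250) + (0.079 − 0.029 + 0.55²/2)·0.75] / 0.4763 = [0.1823 + 0.1509] / 0.4763 = 0.6997 → 0.70
N(d₁) = N(0.70) = 0.7580
Δ_put = exp(−qT)·(N(d₁) − 1) = 0.9785·(0.7580 − 1) = -0.2368

-0.2368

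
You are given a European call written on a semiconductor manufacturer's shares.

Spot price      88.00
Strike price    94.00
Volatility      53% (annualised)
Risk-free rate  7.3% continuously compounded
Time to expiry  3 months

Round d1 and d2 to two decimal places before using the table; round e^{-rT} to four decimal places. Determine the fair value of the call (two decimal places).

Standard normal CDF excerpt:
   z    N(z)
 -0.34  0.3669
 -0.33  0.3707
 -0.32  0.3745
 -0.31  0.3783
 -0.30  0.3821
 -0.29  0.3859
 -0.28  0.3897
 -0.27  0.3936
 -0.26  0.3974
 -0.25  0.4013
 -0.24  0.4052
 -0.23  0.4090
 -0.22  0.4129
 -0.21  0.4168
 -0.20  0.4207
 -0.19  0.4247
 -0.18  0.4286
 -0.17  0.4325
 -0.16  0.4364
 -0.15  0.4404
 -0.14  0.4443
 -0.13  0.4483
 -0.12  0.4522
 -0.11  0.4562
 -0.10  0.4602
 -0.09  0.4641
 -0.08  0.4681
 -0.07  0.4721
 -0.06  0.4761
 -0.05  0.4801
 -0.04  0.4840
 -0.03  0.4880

σ√T = 0.53·√0.25 = 0.2650
d₁ = [ln(88/94) + (0.073 + 0.53²/2)·0.25] / 0.2650 = [-0.0660 + 0.0534] / 0.2650 = -0.0475 which rounds to -0.05
d₂ = d₁ − σ√T = -0.0475 − 0.2650 = -0.3125 which rounds to -0.31
exp(−rT) = exp(−0.073·0.25) = 0.9819
N(d₁) = N(-0.05) = 0.4801;  N(d₂) = N(-0.31) = 0.3783
C = 88·0.4801 − 94·0.9819·0.3783 = 42.2488 − 34.9166 = 7.3322

7.33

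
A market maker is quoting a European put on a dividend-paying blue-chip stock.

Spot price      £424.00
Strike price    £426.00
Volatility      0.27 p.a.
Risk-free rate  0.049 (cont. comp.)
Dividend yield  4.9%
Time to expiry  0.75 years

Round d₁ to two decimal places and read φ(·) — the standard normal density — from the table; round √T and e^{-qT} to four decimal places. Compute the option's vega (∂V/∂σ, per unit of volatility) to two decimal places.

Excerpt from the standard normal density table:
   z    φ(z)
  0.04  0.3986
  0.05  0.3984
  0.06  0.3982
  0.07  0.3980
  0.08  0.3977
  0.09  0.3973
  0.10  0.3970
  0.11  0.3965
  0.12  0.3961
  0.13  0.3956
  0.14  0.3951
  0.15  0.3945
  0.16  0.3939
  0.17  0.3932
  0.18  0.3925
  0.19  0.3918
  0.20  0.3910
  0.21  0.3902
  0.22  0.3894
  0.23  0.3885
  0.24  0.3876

T = 0.75;  σ√T = 0.2338
d₁ = [ln(424/426) + (0.049 − 0.049 + 0.27²/2)·0.75] / 0.2338 = [-0.0047 + 0.0273] / 0.2338 = 0.0968 which rounds to 0.10
√T = √0.75 = 0.8660
φ(d₁) = φ(0.10) = 0.3970
exp(−qT) = exp(−0.049·0.75) = 0.9639
vega = S·exp(−qT)·φ(d₁)·√T = 424·0.9639·0.3970·0.8660 = 140.5097

140.51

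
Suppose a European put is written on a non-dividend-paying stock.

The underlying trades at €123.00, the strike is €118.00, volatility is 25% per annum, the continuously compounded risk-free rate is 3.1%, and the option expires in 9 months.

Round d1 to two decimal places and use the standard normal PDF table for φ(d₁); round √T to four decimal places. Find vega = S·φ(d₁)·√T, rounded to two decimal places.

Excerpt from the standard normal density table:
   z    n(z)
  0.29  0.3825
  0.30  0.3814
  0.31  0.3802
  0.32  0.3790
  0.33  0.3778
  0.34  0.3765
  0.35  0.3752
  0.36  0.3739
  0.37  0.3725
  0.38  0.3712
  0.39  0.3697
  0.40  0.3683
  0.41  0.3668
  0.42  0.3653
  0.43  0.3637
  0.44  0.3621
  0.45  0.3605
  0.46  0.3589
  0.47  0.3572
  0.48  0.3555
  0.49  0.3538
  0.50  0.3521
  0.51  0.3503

T = 0.75;  σ√T = 0.2165
d₁ = [ln(123/118) + (0.031 + ½·0.25²)·0.75] / (σ√T) = (0.0415 + 0.0467) / 0.2165 = 0.4073 ≈ 0.41
√T = √0.75 = 0.8660
φ(d₁) = φ(0.41) = 0.3668
vega = S·φ(d₁)·√T = 123·0.3668·0.8660 = 39.0708

39.07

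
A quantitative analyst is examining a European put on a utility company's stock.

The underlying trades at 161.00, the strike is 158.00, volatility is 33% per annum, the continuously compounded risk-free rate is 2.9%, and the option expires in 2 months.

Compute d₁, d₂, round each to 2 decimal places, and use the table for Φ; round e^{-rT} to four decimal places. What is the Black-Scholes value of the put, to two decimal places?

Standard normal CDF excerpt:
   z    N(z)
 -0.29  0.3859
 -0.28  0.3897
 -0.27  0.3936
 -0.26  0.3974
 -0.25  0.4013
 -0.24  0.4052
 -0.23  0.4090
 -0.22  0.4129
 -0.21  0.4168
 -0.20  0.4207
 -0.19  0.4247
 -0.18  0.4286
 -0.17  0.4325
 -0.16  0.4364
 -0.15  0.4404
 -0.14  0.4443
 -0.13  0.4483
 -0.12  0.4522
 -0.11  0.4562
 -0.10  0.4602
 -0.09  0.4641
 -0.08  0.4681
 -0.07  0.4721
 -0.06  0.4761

6.50

T = 0.1667;  σ√T = 0.1347
d₁ = [ln(161/158) + (0.029 + 0.33²/2)·0.1667] / 0.1347 = [0.0188 + 0.0139] / 0.1347 = 0.2429 which rounds to 0.24
d₂ = d₁ − σ√T = 0.2429 − 0.1347 = 0.1081 which rounds to 0.11
e^(−rT) = e^(−0.029·0.1667) = 0.9952
P = 158·0.9952·N(-0.11) − 161·N(-0.24) = 158·0.9952·0.4562 − 161·0.4052 = 71.7336 − 65.2372 = 6.4964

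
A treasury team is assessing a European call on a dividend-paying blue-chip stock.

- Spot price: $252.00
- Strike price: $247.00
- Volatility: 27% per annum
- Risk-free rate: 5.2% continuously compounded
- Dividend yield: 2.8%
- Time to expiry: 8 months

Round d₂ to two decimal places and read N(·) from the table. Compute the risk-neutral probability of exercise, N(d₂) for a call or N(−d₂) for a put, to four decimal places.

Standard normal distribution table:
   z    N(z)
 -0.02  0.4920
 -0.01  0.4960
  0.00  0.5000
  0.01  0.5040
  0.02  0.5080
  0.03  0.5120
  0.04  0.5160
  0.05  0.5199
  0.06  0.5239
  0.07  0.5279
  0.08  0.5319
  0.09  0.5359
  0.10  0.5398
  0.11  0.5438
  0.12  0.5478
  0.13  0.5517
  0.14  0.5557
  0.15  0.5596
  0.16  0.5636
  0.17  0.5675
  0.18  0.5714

0.5199

T = 0.6667;  σ√T = 0.2205
d₁ = [ln(252/247) + (0.052 − 0.028 + ½·0.27²)·0.6667] / (σ√T) = (0.0200 + 0.0403) / 0.2205 = 0.2737 → 0.27
d₂ = 0.2737 − 0.2205 = 0.0533 → 0.05
Risk-neutral Pr[S_T > K] = N(d₂) = N(0.05) = 0.5199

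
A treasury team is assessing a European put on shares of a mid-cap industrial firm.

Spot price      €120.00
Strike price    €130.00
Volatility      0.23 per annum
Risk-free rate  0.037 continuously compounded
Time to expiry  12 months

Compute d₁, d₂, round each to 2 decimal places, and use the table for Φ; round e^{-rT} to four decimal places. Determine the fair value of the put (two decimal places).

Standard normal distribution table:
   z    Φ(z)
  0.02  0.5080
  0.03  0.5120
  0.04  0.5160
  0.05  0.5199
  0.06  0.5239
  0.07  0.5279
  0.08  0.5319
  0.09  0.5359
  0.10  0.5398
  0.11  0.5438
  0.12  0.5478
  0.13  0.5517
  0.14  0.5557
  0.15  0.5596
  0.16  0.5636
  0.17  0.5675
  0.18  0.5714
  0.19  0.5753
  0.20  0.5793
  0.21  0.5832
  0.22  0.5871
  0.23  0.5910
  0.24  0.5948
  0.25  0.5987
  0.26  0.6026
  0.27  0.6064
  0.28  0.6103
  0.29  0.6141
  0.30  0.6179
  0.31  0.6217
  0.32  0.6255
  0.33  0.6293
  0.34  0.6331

T = 1;  σ√T = 0.2300
d₁ = [ln(120/130) + (0.037 + ½·0.23²)·1] / (σ√T) = (-0.0800 + 0.0635) / 0.2300 = -0.0721 which rounds to -0.07
d₂ = -0.0721 − 0.2300 = -0.3021 which rounds to -0.30
e^(−rT) = e^(−0.037·1) = 0.9637
N(−d₂) = N(0.30) = 0.6179;  N(−d₁) = N(0.07) = 0.5279
P = 130·0.9637·0.6179 − 120·0.5279 = 77.4111 − 63.3480 = 14.0631

€14.06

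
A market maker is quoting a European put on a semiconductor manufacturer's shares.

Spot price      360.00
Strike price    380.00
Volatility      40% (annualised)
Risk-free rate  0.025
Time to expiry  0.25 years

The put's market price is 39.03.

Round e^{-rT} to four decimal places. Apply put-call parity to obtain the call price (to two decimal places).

21.39

exp(−rT) = exp(−0.025·0.25) = 0.9938
Put-call parity: C − P = S − K·e^(−rT) = 360 − 380·0.9938 = 360 − 377.6440 = -17.6440
C = P + (C − P) = 39.03 + (-17.6440) = 21.3860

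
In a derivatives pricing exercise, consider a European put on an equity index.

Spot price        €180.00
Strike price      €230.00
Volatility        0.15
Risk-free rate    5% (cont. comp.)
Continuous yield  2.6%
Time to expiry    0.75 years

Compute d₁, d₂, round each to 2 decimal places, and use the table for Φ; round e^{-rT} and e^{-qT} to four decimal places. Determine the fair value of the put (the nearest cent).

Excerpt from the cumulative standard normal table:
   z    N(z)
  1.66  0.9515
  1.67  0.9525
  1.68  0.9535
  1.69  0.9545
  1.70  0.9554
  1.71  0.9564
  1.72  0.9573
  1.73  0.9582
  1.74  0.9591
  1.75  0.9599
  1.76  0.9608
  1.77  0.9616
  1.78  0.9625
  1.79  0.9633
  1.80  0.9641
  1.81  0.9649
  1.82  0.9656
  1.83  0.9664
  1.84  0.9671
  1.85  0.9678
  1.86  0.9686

€45.44

σ√T = 0.15·√0.75 = 0.1299
d₁ = [ln(180/230) + (0.05 − 0.026 + 0.15²/2)·0.75] / 0.1299 = [-0.2451 + 0.0264] / 0.1299 = -1.6834 ≈ -1.68
d₂ = d₁ − σ√T = -1.6834 − 0.1299 = -1.8133 ≈ -1.81
exp(−qT) = exp(−0.026·0.75) = 0.9807;  exp(−rT) = exp(−0.05·0.75) = 0.9632
N(−d₂) = N(1.81) = 0.9649;  N(−d₁) = N(1.68) = 0.9535
P = 230·0.9632·0.9649 − 180·0.9807·0.9535 = 213.7601 − 168.3175 = 45.4425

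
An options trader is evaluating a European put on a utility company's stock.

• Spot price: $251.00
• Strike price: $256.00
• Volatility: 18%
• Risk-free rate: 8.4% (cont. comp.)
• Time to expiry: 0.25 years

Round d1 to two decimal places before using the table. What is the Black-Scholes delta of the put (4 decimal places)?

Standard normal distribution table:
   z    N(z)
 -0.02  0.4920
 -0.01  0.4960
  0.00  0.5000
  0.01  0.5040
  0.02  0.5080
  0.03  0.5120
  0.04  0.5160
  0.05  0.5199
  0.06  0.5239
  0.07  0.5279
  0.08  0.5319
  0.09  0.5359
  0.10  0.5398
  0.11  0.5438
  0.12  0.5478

σ√T = 0.18 × 0.5000 = 0.0900
d₁ = [ln(251/256) + (0.084 + ½·0.18²)·0.25] / (σ√T) = (-0.0197 + 0.0251) / 0.0900 = 0.0592 → 0.06
N(d₁) = N(0.06) = 0.5239
Δ_put = N(d₁) − 1 = 0.5239 − 1 = -0.4761

-0.4761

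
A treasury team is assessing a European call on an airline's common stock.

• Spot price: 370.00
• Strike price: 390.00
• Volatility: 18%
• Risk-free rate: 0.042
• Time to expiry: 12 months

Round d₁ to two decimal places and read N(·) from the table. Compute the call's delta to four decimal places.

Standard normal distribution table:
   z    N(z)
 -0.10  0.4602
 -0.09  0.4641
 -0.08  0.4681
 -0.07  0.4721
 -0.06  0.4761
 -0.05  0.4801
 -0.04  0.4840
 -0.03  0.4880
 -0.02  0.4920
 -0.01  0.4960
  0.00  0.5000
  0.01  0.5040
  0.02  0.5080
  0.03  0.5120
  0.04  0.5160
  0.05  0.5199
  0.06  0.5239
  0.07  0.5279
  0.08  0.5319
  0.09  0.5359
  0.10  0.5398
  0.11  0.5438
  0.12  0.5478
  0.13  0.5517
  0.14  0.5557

0.5120

σ√T = 0.18·√1 = 0.1800
d₁ = [ln(370/390) + (0.042 + 0.18²/2)·1] / 0.1800 = [-0.0526 + 0.0582] / 0.1800 = 0.0309 ≈ 0.03
N(d₁) = N(0.03) = 0.5120
Δ_call = N(d₁) = 0.5120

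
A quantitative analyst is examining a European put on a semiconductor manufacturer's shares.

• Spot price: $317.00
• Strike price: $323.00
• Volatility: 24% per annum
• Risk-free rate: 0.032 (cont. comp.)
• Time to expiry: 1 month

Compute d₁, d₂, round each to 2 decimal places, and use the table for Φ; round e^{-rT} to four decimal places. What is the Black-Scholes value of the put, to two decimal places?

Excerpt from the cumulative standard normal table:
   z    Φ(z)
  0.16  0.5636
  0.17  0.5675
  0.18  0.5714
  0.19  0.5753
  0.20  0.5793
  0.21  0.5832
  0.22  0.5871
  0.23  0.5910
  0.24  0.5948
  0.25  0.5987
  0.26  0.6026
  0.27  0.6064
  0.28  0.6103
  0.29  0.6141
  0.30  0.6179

$11.70

σ√T = 0.24 × 0.2887 = 0.0693
ln(S/K) + (r + σ²/2)T = ln(317/323) + (0.032 + 0.24²/2)·0.08333 = -0.0188 + 0.0051 = -0.0137
d₁ = -0.0137 / 0.0693 = -0.1975 ⇒ -0.20
d₂ = d₁ − σ√T = -0.1975 − 0.0693 = -0.2668 ⇒ -0.27
exp(−rT) = exp(−0.032·0.08333) = 0.9973
N(−d₂) = N(0.27) = 0.6064;  N(−d₁) = N(0.20) = 0.5793
P = 323·0.9973·0.6064 − 317·0.5793 = 195.3384 − 183.6381 = 11.7003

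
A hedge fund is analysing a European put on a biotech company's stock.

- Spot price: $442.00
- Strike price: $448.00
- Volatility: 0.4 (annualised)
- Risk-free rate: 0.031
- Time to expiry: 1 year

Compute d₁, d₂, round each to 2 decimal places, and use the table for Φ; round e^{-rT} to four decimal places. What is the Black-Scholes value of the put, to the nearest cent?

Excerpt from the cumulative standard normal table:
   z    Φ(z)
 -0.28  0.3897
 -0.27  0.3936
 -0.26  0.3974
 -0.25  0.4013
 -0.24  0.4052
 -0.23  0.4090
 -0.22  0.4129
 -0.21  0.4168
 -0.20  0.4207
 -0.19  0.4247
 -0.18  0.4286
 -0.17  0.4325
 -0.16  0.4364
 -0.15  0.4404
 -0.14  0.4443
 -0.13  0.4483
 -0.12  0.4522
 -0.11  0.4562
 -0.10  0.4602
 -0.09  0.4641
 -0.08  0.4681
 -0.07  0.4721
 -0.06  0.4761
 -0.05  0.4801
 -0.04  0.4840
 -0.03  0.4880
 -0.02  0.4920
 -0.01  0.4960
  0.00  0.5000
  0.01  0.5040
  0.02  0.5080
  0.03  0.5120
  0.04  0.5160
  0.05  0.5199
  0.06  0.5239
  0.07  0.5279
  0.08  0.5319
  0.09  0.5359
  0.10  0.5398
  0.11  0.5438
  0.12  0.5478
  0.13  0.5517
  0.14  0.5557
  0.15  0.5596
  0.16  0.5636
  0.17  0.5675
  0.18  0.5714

T = 1;  σ√T = 0.4000
d₁ = [ln(442/448) + (0.031 + 0.4²/2)·1] / 0.4000 = [-0.0135 + 0.1110] / 0.4000 = 0.2438 ⇒ 0.24
d₂ = d₁ − σ√T = 0.2438 − 0.4000 = -0.1562 ⇒ -0.16
e^(−rT) = e^(−0.031·1) = 0.9695
N(−d₂) = N(0.16) = 0.5636;  N(−d₁) = N(-0.24) = 0.4052
P = 448·0.9695·0.5636 − 442·0.4052 = 244.7918 − 179.0984 = 65.6934

$65.69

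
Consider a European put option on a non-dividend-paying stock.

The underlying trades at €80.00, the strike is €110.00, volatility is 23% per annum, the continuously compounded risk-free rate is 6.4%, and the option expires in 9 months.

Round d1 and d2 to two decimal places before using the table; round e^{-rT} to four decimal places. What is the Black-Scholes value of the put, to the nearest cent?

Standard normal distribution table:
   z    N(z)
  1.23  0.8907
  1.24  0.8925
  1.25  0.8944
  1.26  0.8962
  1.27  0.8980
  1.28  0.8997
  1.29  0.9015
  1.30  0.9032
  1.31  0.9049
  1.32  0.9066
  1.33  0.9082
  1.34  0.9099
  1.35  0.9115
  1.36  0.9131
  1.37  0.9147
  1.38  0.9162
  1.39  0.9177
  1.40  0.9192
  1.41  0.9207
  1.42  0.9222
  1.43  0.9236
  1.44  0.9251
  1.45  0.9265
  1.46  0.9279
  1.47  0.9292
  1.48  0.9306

T = 0.75;  σ√T = 0.1992
d₁ = [ln(80/110) + (0.064 + 0.23²/2)·0.75] / 0.1992 = [-0.3185 + 0.0678] / 0.1992 = -1.2582 which rounds to -1.26
d₂ = d₁ − σ√T = -1.2582 − 0.1992 = -1.4574 which rounds to -1.46
exp(−rT) = exp(−0.064·0.75) = 0.9531
N(−d₂) = N(1.46) = 0.9279;  N(−d₁) = N(1.26) = 0.8962
P = 110·0.9531·0.9279 − 80·0.8962 = 97.2820 − 71.6960 = 25.5860

€25.59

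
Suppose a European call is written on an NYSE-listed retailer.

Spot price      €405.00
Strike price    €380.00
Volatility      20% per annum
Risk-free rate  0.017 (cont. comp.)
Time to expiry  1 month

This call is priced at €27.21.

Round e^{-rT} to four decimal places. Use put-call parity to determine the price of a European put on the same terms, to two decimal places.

e^(−rT) = e^(−0.017·0.08333) = 0.9986
Put-call parity: C − P = S − K·e^(−rT) = 405 − 380·0.9986 = 405 − 379.4680 = 25.5320
P = C − (C − P) = 27.21 − (25.5320) = 1.6780

€1.68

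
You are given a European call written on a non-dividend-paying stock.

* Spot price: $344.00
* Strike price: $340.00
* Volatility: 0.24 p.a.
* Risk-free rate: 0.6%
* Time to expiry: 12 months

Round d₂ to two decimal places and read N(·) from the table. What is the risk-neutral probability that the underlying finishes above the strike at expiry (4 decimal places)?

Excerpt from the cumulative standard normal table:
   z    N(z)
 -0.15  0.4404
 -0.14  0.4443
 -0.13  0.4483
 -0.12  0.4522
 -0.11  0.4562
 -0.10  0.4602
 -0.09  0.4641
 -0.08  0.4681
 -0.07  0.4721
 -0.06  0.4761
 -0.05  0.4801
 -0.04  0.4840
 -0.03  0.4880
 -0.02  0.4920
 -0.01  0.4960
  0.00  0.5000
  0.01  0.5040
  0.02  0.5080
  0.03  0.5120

0.4801

σ√T = 0.24·√1 = 0.2400
d₁ = [ln(344/340) + (0.006 + 0.24²/2)·1] / 0.2400 = [0.0117 + 0.0348] / 0.2400 = 0.1937 ⇒ 0.19
d₂ = d₁ − σ√T = 0.1937 − 0.2400 = -0.0463 ⇒ -0.05
Pr(exercise) under Q = N(d₂) = 0.4801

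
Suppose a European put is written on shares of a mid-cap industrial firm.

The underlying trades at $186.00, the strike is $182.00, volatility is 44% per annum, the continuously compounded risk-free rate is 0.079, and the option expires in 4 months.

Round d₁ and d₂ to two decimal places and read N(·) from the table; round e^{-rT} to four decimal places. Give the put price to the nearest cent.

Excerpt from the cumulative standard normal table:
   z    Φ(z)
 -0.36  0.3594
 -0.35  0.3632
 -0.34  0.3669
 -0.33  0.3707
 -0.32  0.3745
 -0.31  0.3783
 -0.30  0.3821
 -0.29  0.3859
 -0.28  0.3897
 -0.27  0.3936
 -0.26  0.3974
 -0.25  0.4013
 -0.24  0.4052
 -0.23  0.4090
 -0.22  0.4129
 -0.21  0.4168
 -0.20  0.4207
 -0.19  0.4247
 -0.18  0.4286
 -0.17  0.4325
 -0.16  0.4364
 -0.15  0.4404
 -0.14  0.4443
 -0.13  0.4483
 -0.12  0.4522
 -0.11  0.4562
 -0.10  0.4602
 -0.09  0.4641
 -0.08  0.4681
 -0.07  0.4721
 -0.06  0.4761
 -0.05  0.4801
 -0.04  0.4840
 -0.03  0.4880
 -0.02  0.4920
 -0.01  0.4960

σ√T = 0.44 × 0.5774 = 0.2540
ln(S/K) + (r + σ²/2)T = ln(186/182) + (0.079 + 0.44²/2)·0.3333 = 0.0217 + 0.0586 = 0.0803
d₁ = 0.0803 / 0.2540 = 0.3163 → 0.32
d₂ = d₁ − σ√T = 0.3163 − 0.2540 = 0.0622 → 0.06
exp(−rT) = exp(−0.079·0.3333) = 0.9740
P = 182·0.9740·N(-0.06) − 186·N(-0.32) = 182·0.9740·0.4761 − 186·0.3745 = 84.3973 − 69.6570 = 14.7403

$14.74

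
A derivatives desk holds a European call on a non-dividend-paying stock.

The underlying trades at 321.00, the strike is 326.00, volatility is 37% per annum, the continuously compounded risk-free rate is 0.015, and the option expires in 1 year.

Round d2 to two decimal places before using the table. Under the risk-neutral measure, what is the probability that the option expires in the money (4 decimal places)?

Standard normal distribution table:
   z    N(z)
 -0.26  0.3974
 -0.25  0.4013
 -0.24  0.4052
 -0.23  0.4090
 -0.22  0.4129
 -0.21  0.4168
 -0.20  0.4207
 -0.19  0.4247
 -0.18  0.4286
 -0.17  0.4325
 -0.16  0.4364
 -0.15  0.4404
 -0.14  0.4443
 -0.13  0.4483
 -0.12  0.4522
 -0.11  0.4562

σ√T = 0.37·√1 = 0.3700
d₁ = [ln(321/326) + (0.015 + 0.37²/2)·1] / 0.3700 = [-0.0155 + 0.0834] / 0.3700 = 0.1838 which rounds to 0.18
d₂ = d₁ − σ√T = 0.1838 − 0.3700 = -0.1862 which rounds to -0.19
Pr(exercise) under Q = N(d₂) = 0.4247

0.4247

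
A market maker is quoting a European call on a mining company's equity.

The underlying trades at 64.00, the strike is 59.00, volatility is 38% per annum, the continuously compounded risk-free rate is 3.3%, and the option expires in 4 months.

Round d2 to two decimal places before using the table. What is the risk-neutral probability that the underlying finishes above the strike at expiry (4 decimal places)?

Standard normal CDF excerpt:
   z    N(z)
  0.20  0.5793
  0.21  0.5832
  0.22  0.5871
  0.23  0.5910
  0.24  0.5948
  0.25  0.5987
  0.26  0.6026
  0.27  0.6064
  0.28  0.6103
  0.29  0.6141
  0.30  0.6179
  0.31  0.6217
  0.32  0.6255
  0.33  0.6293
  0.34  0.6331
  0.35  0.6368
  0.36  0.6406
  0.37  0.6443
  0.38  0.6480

σ√T = 0.38·√0.3333 = 0.2194
d₁ = [ln(64/59) + (0.033 + 0.38²/2)·0.3333] / 0.2194 = [0.0813 + 0.0351] / 0.2194 = 0.5306 → 0.53
d₂ = d₁ − σ√T = 0.5306 − 0.2194 = 0.3112 → 0.31
Risk-neutral Pr[S_T > K] = N(d₂) = N(0.31) = 0.6217

0.6217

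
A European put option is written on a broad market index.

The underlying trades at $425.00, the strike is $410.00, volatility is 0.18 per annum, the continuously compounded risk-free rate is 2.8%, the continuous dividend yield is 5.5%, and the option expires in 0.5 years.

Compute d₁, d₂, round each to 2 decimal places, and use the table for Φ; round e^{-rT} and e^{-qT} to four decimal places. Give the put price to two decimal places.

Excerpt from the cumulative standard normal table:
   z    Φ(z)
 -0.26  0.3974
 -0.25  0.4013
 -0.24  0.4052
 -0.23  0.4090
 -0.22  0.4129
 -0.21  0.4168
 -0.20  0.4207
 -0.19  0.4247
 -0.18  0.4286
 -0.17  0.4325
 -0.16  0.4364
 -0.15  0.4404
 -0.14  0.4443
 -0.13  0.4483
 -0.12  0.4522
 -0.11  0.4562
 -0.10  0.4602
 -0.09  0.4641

$16.90

σ√T = 0.18·√0.5 = 0.1273
d₁ = [ln(425/410) + (0.028 − 0.055 + 0.18²/2)·0.5] / 0.1273 = [0.0359 − 0.0054] / 0.1273 = 0.2399 ⇒ 0.24
d₂ = d₁ − σ√T = 0.2399 − 0.1273 = 0.1126 ⇒ 0.11
exp(−qT) = exp(−0.055·0.5) = 0.9729;  exp(−rT) = exp(−0.028·0.5) = 0.9861
N(−d₂) = N(-0.11) = 0.4562;  N(−d₁) = N(-0.24) = 0.4052
P = 410·0.9861·0.4562 − 425·0.9729·0.4052 = 184.4421 − 167.5431 = 16.8990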